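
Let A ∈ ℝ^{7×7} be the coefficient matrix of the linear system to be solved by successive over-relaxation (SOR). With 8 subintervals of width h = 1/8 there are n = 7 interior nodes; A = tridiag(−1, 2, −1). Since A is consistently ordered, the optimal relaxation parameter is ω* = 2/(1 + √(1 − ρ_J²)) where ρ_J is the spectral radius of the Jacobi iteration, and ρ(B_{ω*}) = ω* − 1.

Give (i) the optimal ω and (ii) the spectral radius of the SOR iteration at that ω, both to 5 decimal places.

n=7: λ(B_J) = 1 − λ(A)/2 = cos(kπ/8); k=1 gives ρ_J = 0.92388.
√(1 − cos²(π/8)) = sin(π/8) ≈ 0.382683.
So ω* = 2/1.382683 = 1.44646 (Young).
[ρ_SOR] ω* − 1 = 0.44646.

ω* = 1.44646, ρ_SOR = 0.44646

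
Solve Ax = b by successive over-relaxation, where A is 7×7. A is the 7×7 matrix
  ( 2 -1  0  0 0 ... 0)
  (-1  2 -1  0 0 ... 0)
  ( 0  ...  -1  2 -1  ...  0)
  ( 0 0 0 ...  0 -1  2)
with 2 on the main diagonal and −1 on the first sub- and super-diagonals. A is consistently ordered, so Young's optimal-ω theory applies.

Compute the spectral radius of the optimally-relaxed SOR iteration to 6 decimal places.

spectrum of D⁻¹(L+U) = {cos(kπ/8) : 1≤k≤7}; ρ_J = cos(π/8) = 0.923880.
root = sin(π/8) = 0.3826834  (since 1−cos² = sin²).
Young: ω* = 2/(1+√(1−ρ_J²)) = 2/(1+0.3826834) = 2/1.3826834 = 1.446463.
ρ(B_{ω*}) = ω*−1 = 0.446463

ρ_SOR = 0.446463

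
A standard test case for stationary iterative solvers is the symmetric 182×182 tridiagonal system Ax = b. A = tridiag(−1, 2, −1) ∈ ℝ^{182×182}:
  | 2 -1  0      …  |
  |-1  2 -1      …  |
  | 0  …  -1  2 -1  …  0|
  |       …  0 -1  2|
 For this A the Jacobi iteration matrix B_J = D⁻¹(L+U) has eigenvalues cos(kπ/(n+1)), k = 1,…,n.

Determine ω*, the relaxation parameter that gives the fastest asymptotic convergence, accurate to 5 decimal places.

ω* = 1.96625

B_J for the 182×182 system has eigenvalues cos(kπ/183); ρ_J = cos(π/183) = 0.99985.
1 − cos²(π/183) = sin²(π/183) ⇒ √(1−ρ_J²) = sin(π/183) = 0.017166.
[ω*] 2 ÷ (1 + 0.017166) = 2 ÷ 1.017166 = 1.96625.
ρ(B_{ω*}) = ω*−1 = 0.96625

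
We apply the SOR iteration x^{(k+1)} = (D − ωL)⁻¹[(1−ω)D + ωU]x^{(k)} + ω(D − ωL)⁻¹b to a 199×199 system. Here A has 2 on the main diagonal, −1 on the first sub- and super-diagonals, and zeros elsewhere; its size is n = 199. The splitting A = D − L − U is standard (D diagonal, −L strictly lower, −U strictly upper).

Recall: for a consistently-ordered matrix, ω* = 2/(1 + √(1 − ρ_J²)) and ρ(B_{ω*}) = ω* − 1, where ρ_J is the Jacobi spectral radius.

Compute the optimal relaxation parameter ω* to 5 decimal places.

ω* = 1.96907

½·tridiag(1,0,1) at n=199: λ_k = cos(kπ/200); max |λ| at k=1 ⇒ ρ_J = cos(π/200) ≈ 0.99988.
√(1−ρ_J²) simplifies to sin(π/200) = 0.015707.
ω* = 2 / (1 + 0.015707) = 2 / 1.015707 ≈ 1.96907.
ρ_SOR = ω* − 1 ≈ 0.96907.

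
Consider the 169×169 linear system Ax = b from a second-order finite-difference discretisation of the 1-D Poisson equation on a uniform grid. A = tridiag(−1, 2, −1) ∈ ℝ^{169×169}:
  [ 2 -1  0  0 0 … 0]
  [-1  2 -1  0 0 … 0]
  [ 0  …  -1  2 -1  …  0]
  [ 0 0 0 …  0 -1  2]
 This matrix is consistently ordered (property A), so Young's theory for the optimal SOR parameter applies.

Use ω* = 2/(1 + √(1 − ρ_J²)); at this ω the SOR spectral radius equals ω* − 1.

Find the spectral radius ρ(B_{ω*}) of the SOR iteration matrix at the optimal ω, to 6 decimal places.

ρ_SOR = 0.963713

ρ_J = max_k |cos(kπ/170)| = cos(π/170) = 0.999829
1 − cos²(π/170) = sin²(π/170) ⇒ √(1−ρ_J²) = sin(π/170) = 0.0184789.
So ω* = 2/1.0184789 = 1.963713 (Young).
Hence ρ(B_{ω*}) = 1.963713 − 1 = 0.963713.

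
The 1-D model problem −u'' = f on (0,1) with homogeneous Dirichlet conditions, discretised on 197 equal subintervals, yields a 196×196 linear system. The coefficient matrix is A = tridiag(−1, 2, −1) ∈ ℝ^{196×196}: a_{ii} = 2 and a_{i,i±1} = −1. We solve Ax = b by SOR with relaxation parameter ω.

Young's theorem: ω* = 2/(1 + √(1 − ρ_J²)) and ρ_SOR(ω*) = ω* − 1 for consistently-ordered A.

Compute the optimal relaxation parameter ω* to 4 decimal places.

[ρ_J] n=196: ρ(B_J) = cos(π/(n+1)) = cos(π/197) = 0.9999.
√(1−ρ_J²) simplifies to sin(π/197) = 0.01595.
Then 2/(1+√(1−ρ_J²)) = 2/(1+0.01595); ω* = 2/1.01595 = 1.9686.
ρ_SOR = ω* − 1 ≈ 0.9686.

ω* = 1.9686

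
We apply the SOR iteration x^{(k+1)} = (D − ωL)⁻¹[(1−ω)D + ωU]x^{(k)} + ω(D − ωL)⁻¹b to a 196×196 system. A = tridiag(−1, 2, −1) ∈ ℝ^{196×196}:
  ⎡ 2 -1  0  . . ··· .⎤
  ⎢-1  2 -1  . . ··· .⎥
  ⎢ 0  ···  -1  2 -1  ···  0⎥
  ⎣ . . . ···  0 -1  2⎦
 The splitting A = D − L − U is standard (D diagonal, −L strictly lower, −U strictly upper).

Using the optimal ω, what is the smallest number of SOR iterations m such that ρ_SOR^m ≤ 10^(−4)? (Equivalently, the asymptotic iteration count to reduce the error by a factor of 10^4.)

m = 289

spectrum of D⁻¹(L+U) = {cos(kπ/197) : 1≤k≤196}; ρ_J = cos(π/197) = 0.9998728.
√(1−ρ_J²) = |sin(π/197)| = 0.0159465
Young: ω* = 2/(1+√(1−ρ_J²)) = 2/(1+0.0159465) = 2/1.0159465 = 1.9686076.
Hence ρ(B_{ω*}) = 1.9686076 − 1 = 0.9686076.
Need (0.9686076)^m ≤ 10^(−4): m ≥ 4·ln10/|ln 0.9686076| = 9.21034/0.0318957 = 288.764 ⇒ m = 289.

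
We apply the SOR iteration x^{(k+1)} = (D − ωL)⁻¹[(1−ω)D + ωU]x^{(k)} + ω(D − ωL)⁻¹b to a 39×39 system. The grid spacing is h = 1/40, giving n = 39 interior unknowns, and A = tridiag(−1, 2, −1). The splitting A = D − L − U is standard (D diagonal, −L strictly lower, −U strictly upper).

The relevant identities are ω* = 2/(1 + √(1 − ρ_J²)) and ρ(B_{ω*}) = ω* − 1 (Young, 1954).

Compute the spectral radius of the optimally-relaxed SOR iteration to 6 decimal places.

ρ_SOR = 0.854498

spectrum of D⁻¹(L+U) = {cos(kπ/40) : 1≤k≤39}; ρ_J = cos(π/40) = 0.996917.
√(1 − cos²(π/40)) = sin(π/40) ≈ 0.0784591.
ω* = 2/(1+0.0784591) = 1.854498
[ρ_SOR] ω* − 1 = 0.854498.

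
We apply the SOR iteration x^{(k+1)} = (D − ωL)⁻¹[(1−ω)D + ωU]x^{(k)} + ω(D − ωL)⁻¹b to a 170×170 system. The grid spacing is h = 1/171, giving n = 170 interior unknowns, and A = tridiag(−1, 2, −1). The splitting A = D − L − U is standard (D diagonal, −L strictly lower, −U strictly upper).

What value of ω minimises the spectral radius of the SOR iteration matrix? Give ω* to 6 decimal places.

With n=170, ρ(Jacobi) = cos(π/171) = 0.999831.
√(1−ρ_J²) simplifies to sin(π/171) = 0.0183709.
ω* = 2/(1 + 0.0183709) = 2/1.0183709 = 1.963921.
At ω = 1.963921 every |λ(B_ω)| = ω−1, so ρ_SOR = 0.963921.

ω* = 1.963921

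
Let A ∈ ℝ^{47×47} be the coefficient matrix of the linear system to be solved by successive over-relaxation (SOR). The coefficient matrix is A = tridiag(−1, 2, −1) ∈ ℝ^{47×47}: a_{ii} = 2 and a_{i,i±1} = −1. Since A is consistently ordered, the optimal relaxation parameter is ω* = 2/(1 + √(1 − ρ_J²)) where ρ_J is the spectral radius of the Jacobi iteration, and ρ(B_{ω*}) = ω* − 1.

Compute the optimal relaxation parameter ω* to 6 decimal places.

ω* = 1.877224

[ρ_J] n=47: ρ(B_J) = cos(π/(n+1)) = cos(π/48) = 0.997859.
1 − cos²(π/48) = sin²(π/48) ⇒ √(1−ρ_J²) = sin(π/48) = 0.0654031.
Then 2/(1+√(1−ρ_J²)) = 2/(1+0.0654031); ω* = 2/1.0654031 = 1.877224.
At ω = 1.877224 every |λ(B_ω)| = ω−1, so ρ_SOR = 0.877224.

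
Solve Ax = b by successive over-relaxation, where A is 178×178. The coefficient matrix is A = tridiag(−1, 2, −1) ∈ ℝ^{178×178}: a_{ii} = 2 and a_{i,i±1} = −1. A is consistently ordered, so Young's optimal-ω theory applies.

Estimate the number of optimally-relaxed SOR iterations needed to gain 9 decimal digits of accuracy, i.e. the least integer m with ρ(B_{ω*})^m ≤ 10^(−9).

m = 591

B_J for the 178×178 system has eigenvalues cos(kπ/179); ρ_J = cos(π/179) = 0.9998460.
root = sin(π/179) = 0.0175499  (since 1−cos² = sin²).
[ω*] 2 ÷ (1 + 0.0175499) = 2 ÷ 1.0175499 = 1.9655056.
and ρ(B_{ω*}) = 1.9655056 − 1 = 0.9655056.
For 9 digits: m = 9·ln10 / (−ln 0.9655056) = 20.7233/0.0351034 = 590.350; round up → m = 591.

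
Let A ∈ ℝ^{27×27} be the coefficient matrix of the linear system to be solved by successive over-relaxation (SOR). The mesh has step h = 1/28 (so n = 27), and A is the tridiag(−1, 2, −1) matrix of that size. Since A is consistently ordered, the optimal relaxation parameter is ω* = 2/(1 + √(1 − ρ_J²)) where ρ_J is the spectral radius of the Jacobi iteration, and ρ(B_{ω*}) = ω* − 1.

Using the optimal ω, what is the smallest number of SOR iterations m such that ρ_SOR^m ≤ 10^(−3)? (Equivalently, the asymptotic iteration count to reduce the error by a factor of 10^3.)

m = 31

With n=27, ρ(Jacobi) = cos(π/28) = 0.9937122.
√(1 − cos²(π/28)) = sin(π/28) ≈ 0.1119645.
ω* = 2 / (1 + 0.1119645) = 2 / 1.1119645 ≈ 1.7986186.
At ω = 1.7986186 every |λ(B_ω)| = ω−1, so ρ_SOR = 0.7986186.
For 3 digits: m = 3·ln10 / (−ln 0.7986186) = 6.90776/0.224872 = 30.719; round up → m = 31.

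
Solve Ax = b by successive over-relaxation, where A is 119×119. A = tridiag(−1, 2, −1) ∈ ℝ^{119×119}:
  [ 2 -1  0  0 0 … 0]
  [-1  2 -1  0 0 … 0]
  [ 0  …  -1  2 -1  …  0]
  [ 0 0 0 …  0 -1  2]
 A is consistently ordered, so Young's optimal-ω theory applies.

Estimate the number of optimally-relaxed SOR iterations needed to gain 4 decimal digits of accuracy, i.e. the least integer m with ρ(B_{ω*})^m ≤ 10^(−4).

m = 176

ρ_J = max_k |cos(kπ/120)| = cos(π/120) = 0.9996573
√(1 − cos²(π/120)) = sin(π/120) ≈ 0.0261769.
[ω*] 2 ÷ (1 + 0.0261769) = 2 ÷ 1.0261769 = 1.9489817.
[ρ_SOR] ω* − 1 = 0.9489817.
(0.9489817)^m ≤ 10^{−4}  ⇒  m·ln(0.9489817) ≤ −4·ln10  ⇒  m ≥ 175.885  ⇒  m = 176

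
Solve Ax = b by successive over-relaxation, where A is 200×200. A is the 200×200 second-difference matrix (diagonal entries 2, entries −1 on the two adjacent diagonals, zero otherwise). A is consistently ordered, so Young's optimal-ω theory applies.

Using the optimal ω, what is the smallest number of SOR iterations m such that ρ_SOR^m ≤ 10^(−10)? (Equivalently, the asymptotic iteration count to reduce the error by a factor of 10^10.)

m = 737

B_J for the 200×200 system has eigenvalues cos(kπ/201); ρ_J = cos(π/201) = 0.9998779.
√(1−ρ_J²) simplifies to sin(π/201) = 0.0156292.
Then 2/(1+√(1−ρ_J²)) = 2/(1+0.0156292); ω* = 2/1.0156292 = 1.9692226.
At ω = 1.9692226 every |λ(B_ω)| = ω−1, so ρ_SOR = 0.9692226.
10·ln10 = 23.0259; −ln(0.9692226) = 0.031261; m = ⌈23.0259/0.031261⌉ = ⌈736.570⌉ = 737.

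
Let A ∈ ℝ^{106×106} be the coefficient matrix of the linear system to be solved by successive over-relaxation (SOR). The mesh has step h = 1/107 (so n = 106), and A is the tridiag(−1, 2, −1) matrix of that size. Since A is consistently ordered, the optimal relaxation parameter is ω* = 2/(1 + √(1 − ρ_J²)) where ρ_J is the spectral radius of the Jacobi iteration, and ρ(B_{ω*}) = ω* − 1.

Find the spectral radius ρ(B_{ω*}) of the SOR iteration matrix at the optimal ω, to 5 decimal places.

½·tridiag(1,0,1) at n=106: λ_k = cos(kπ/107); max |λ| at k=1 ⇒ ρ_J = cos(π/107) ≈ 0.99957.
root = sin(π/107) = 0.029356  (since 1−cos² = sin²).
ω* = 2/(1+0.029356) = 1.94296
Hence ρ(B_{ω*}) = 1.94296 − 1 = 0.94296.

ρ_SOR = 0.94296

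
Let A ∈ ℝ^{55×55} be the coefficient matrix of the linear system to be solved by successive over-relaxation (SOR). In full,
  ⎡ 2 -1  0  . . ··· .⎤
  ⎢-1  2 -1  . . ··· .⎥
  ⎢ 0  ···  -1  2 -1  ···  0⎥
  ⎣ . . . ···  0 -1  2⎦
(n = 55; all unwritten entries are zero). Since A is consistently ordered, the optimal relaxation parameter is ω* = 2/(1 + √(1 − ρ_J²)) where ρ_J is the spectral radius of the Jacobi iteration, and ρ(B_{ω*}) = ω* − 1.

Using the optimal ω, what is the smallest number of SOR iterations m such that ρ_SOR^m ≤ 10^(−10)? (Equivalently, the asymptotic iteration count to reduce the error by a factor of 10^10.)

B_J for the 55×55 system has eigenvalues cos(kπ/56); ρ_J = cos(π/56) = 0.9984268.
√(1−ρ_J²) simplifies to sin(π/56) = 0.0560704.
Then 2/(1+√(1−ρ_J²)) = 2/(1+0.0560704); ω* = 2/1.0560704 = 1.8938131.
[ρ_SOR] ω* − 1 = 0.8938131.
m ≥ 10·ln10 / (−ln 0.8938131) = 205.114; smallest integer m = 206.

m = 206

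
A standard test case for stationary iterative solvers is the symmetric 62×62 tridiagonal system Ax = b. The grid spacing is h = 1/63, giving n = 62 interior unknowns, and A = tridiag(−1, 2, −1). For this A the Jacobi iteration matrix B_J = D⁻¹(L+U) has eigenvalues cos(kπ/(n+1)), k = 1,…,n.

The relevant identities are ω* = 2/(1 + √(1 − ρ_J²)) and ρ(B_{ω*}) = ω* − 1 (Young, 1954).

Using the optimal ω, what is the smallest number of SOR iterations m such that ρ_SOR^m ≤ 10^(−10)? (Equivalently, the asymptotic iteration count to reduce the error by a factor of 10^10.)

B_J for the 62×62 system has eigenvalues cos(kπ/63); ρ_J = cos(π/63) = 0.9987569.
1 − cos²(π/63) = sin²(π/63) ⇒ √(1−ρ_J²) = sin(π/63) = 0.0498459.
Young: ω* = 2/(1+√(1−ρ_J²)) = 2/(1+0.0498459) = 2/1.0498459 = 1.9050415.
ρ_SOR = ω* − 1 ≈ 0.9050415.
For 10 digits: m = 10·ln10 / (−ln 0.9050415) = 23.0259/0.0997745 = 230.779; round up → m = 231.

m = 231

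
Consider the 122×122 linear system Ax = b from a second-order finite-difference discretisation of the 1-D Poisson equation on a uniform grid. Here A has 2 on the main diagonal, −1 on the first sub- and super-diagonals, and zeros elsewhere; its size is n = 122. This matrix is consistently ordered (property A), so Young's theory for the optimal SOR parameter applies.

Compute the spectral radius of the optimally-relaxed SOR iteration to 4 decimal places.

ρ_SOR = 0.9502

B_J for the 122×122 system has eigenvalues cos(kπ/123); ρ_J = cos(π/123) = 0.9997.
√(1−ρ_J²) = |sin(π/123)| = 0.02554
[ω*] 2 ÷ (1 + 0.02554) = 2 ÷ 1.02554 = 1.9502.
and ρ(B_{ω*}) = 1.9502 − 1 = 0.9502.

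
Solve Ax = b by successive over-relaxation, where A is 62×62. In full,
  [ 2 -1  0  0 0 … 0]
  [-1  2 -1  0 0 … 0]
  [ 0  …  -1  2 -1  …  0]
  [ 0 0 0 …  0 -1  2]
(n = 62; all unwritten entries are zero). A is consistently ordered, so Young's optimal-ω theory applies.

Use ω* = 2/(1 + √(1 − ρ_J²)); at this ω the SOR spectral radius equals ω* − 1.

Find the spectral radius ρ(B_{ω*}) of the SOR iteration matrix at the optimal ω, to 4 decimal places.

ρ_SOR = 0.9050

spectrum of D⁻¹(L+U) = {cos(kπ/63) : 1≤k≤62}; ρ_J = cos(π/63) = 0.9988.
√(1 − cos²(π/63)) = sin(π/63) ≈ 0.04985.
[ω*] 2 ÷ (1 + 0.04985) = 2 ÷ 1.04985 = 1.9050.
ρ(B_{ω*}) = ω*−1 = 0.9050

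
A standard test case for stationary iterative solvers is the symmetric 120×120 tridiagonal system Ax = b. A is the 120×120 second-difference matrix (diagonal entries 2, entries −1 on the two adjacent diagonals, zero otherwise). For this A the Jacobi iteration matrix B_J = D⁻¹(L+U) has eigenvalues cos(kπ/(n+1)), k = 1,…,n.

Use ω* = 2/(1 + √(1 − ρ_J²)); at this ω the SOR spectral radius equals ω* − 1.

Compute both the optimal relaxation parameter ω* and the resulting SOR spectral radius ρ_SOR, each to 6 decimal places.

½·tridiag(1,0,1) at n=120: λ_k = cos(kπ/121); max |λ| at k=1 ⇒ ρ_J = cos(π/121) ≈ 0.999663.
√(1−ρ_J²) = |sin(π/121)| = 0.0259607
ω* = 2 / (1 + 0.0259607) = 2 / 1.0259607 ≈ 1.949392.
[ρ_SOR] ω* − 1 = 0.949392.

ω* = 1.949392, ρ_SOR = 0.949392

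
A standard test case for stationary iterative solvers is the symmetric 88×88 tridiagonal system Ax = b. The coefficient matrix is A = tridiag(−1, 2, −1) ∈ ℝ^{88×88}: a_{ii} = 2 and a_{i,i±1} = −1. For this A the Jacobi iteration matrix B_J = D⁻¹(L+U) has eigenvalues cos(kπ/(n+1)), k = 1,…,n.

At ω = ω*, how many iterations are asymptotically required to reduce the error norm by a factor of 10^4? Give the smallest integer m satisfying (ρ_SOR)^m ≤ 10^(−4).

m = 131

[ρ_J] n=88: ρ(B_J) = cos(π/(n+1)) = cos(π/89) = 0.9993771.
√(1−ρ_J²) = |sin(π/89)| = 0.0352915
[ω*] 2 ÷ (1 + 0.0352915) = 2 ÷ 1.0352915 = 1.9318231.
and ρ(B_{ω*}) = 1.9318231 − 1 = 0.9318231.
Need (0.9318231)^m ≤ 10^(−4): m ≥ 4·ln10/|ln 0.9318231| = 9.21034/0.0706123 = 130.435 ⇒ m = 131.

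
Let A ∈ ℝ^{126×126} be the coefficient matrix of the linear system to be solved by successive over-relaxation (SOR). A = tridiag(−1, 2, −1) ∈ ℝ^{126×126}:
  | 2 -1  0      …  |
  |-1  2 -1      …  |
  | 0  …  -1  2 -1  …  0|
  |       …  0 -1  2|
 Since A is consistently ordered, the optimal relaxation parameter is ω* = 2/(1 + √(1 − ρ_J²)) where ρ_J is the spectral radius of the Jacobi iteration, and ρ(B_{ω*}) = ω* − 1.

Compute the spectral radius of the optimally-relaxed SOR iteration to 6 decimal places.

[ρ_J] n=126: ρ(B_J) = cos(π/(n+1)) = cos(π/127) = 0.999694.
root = sin(π/127) = 0.0247344  (since 1−cos² = sin²).
[ω*] 2 ÷ (1 + 0.0247344) = 2 ÷ 1.0247344 = 1.951725.
ρ_SOR = ω* − 1 = 1.951725 − 1 = 0.951725.

ρ_SOR = 0.951725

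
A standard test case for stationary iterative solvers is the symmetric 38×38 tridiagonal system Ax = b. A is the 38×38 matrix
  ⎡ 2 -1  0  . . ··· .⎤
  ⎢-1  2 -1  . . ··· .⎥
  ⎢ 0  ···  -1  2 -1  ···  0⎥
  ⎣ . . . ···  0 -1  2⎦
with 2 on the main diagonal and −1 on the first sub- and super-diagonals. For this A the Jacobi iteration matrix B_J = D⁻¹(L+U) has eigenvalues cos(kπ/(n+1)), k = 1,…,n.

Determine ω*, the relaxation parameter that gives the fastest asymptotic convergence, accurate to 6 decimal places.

ω* = 1.851052

n=38: λ(B_J) = 1 − λ(A)/2 = cos(kπ/39); k=1 gives ρ_J = 0.996757.
1 − cos²(π/39) = sin²(π/39) ⇒ √(1−ρ_J²) = sin(π/39) = 0.0804666.
So ω* = 2/1.0804666 = 1.851052 (Young).
ρ(B_{ω*}) = ω*−1 = 0.851052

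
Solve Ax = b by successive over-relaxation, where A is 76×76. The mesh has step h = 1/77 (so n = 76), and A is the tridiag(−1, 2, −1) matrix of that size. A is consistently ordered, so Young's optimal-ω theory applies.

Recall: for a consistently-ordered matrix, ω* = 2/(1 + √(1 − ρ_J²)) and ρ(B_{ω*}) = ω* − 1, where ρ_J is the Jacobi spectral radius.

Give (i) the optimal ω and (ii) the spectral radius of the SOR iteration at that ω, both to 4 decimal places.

[ρ_J] n=76: ρ(B_J) = cos(π/(n+1)) = cos(π/77) = 0.9992.
√(1−ρ_J²) = |sin(π/77)| = 0.04079
ω* = 2 / (1 + 0.04079) = 2 / 1.04079 ≈ 1.9216.
Hence ρ(B_{ω*}) = 1.9216 − 1 = 0.9216.

ω* = 1.9216, ρ_SOR = 0.9216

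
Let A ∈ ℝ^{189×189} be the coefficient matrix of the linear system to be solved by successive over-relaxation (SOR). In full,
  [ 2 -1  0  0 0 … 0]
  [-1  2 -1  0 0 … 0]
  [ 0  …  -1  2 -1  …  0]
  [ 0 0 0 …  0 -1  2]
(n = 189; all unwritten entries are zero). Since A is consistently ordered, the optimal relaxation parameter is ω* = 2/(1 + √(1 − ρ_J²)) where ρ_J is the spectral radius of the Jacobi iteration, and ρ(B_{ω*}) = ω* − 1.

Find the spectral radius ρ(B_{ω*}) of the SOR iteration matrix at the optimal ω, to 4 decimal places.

B_J for the 189×189 system has eigenvalues cos(kπ/190); ρ_J = cos(π/190) = 0.9999.
√(1−ρ_J²) = |sin(π/190)| = 0.01653
ω* = 2/(1 + 0.01653) = 2/1.01653 = 1.9675.
[ρ_SOR] ω* − 1 = 0.9675.

ρ_SOR = 0.9675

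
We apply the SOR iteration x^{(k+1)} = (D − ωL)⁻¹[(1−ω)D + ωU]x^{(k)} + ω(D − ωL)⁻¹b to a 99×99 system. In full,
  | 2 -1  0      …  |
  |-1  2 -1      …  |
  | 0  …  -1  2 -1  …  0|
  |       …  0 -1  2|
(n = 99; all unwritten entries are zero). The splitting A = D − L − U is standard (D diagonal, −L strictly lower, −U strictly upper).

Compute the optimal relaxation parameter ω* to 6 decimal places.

B_J for the 99×99 system has eigenvalues cos(kπ/100); ρ_J = cos(π/100) = 0.999507.
1 − cos²(π/100) = sin²(π/100) ⇒ √(1−ρ_J²) = sin(π/100) = 0.0314108.
[ω*] 2 ÷ (1 + 0.0314108) = 2 ÷ 1.0314108 = 1.939092.
ρ_SOR = ω* − 1 = 1.939092 − 1 = 0.939092.

ω* = 1.939092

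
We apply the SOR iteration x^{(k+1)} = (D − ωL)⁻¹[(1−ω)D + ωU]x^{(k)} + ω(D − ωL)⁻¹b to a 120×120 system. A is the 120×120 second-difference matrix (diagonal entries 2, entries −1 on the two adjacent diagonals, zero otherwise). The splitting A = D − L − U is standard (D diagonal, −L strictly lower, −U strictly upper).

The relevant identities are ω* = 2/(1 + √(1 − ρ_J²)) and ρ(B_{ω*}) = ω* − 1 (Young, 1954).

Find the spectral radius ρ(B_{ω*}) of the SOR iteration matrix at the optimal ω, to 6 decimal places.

ρ_SOR = 0.949392

½·tridiag(1,0,1) at n=120: λ_k = cos(kπ/121); max |λ| at k=1 ⇒ ρ_J = cos(π/121) ≈ 0.999663.
root = sin(π/121) = 0.0259607  (since 1−cos² = sin²).
ω* = 2 / (1 + 0.0259607) = 2 / 1.0259607 ≈ 1.949392.
ρ_SOR = ω* − 1 = 1.949392 − 1 = 0.949392.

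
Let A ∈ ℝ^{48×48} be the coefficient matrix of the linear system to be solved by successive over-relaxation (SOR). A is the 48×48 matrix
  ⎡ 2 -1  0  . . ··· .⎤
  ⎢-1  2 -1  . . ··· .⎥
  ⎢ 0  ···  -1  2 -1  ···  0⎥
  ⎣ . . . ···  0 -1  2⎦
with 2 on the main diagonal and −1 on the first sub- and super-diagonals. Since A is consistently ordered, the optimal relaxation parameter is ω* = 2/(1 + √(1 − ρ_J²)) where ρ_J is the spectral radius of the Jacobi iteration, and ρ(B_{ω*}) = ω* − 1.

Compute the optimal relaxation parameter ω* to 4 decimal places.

B_J for the 48×48 system has eigenvalues cos(kπ/49); ρ_J = cos(π/49) = 0.9979.
√(1−ρ_J²) = |sin(π/49)| = 0.06407
ω* = 2/(1 + 0.06407) = 2/1.06407 = 1.8796.
Hence ρ(B_{ω*}) = 1.8796 − 1 = 0.8796.

ω* = 1.8796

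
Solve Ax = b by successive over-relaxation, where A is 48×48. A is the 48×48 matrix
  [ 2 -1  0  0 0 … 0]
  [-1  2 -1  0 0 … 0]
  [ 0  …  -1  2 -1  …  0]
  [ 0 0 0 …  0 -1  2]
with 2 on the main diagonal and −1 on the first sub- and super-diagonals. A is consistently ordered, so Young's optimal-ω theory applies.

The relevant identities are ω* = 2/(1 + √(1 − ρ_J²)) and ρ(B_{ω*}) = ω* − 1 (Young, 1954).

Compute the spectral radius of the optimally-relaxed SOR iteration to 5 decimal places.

With n=48, ρ(Jacobi) = cos(π/49) = 0.99795.
√(1−ρ_J²) simplifies to sin(π/49) = 0.064070.
ω* = 2/(1+0.064070) = 1.87958
and ρ(B_{ω*}) = 1.87958 − 1 = 0.87958.

ρ_SOR = 0.87958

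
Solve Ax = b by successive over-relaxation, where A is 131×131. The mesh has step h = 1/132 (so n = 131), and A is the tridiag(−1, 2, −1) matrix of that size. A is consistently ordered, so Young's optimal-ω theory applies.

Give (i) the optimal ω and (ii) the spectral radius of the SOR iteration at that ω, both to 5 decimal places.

ω* = 1.95351, ρ_SOR = 0.95351

B_J for the 131×131 system has eigenvalues cos(kπ/132); ρ_J = cos(π/132) = 0.99972.
√(1−ρ_J²) = |sin(π/132)| = 0.023798
ω* = 2/(1 + 0.023798) = 2/1.023798 = 1.95351.
ρ_SOR = ω* − 1 ≈ 0.95351.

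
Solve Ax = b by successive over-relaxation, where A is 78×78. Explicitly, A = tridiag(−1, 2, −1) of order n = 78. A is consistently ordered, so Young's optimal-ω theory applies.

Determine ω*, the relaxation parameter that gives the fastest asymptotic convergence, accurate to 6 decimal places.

B_J for the 78×78 system has eigenvalues cos(kπ/79); ρ_J = cos(π/79) = 0.999209.
1 − cos²(π/79) = sin²(π/79) ⇒ √(1−ρ_J²) = sin(π/79) = 0.0397565.
Then 2/(1+√(1−ρ_J²)) = 2/(1+0.0397565); ω* = 2/1.0397565 = 1.923527.
ρ_SOR = ω* − 1 = 1.923527 − 1 = 0.923527.

ω* = 1.923527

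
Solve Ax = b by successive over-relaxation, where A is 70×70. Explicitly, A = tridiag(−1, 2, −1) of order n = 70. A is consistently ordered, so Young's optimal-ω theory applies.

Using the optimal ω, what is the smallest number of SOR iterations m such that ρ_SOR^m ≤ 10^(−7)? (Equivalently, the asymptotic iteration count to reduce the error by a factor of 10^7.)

n=70: λ(B_J) = 1 − λ(A)/2 = cos(kπ/71); k=1 gives ρ_J = 0.9990212.
√(1−ρ_J²) = |sin(π/71)| = 0.0442333
So ω* = 2/1.0442333 = 1.9152808 (Young).
[ρ_SOR] ω* − 1 = 0.9152808.
For 7 digits: m = 7·ln10 / (−ln 0.9152808) = 16.1181/0.0885244 = 182.075; round up → m = 183.

m = 183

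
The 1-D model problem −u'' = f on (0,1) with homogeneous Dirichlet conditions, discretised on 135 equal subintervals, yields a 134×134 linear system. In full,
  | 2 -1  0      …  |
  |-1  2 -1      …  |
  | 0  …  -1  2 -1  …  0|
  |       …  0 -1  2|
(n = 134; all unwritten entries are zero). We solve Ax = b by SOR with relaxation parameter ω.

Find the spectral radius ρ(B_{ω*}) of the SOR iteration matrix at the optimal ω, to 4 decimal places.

n=134: λ(B_J) = 1 − λ(A)/2 = cos(kπ/135); k=1 gives ρ_J = 0.9997.
1 − cos²(π/135) = sin²(π/135) ⇒ √(1−ρ_J²) = sin(π/135) = 0.02327.
ω* = 2 / (1 + 0.02327) = 2 / 1.02327 ≈ 1.9545.
[ρ_SOR] ω* − 1 = 0.9545.

ρ_SOR = 0.9545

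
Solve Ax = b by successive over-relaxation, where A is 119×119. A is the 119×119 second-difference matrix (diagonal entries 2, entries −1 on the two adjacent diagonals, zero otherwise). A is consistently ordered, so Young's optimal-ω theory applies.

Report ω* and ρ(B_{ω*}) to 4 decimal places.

ω* = 1.9490, ρ_SOR = 0.9490

B_J for the 119×119 system has eigenvalues cos(kπ/120); ρ_J = cos(π/120) = 0.9997.
root = sin(π/120) = 0.02618  (since 1−cos² = sin²).
ω* = 2 / (1 + 0.02618) = 2 / 1.02618 ≈ 1.9490.
and ρ(B_{ω*}) = 1.9490 − 1 = 0.9490.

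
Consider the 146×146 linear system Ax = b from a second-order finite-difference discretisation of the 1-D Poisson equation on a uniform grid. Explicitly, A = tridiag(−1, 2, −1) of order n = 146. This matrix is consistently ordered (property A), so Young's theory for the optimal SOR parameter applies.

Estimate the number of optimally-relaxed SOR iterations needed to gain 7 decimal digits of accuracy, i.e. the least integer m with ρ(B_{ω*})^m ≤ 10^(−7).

m = 378

With n=146, ρ(Jacobi) = cos(π/147) = 0.9997716.
1 − cos²(π/147) = sin²(π/147) ⇒ √(1−ρ_J²) = sin(π/147) = 0.0213698.
Then 2/(1+√(1−ρ_J²)) = 2/(1+0.0213698); ω* = 2/1.0213698 = 1.9581546.
[ρ_SOR] ω* − 1 = 0.9581546.
m ≥ 7·ln10 / (−ln 0.9581546) = 377.066; smallest integer m = 378.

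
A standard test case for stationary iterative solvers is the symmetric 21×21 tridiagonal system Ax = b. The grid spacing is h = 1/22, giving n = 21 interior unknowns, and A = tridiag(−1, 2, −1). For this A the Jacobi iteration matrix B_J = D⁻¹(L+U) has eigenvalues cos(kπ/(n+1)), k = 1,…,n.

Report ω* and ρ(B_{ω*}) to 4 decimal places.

spectrum of D⁻¹(L+U) = {cos(kπ/22) : 1≤k≤21}; ρ_J = cos(π/22) = 0.9898.
root = sin(π/22) = 0.14231  (since 1−cos² = sin²).
[ω*] 2 ÷ (1 + 0.14231) = 2 ÷ 1.14231 = 1.7508.
and ρ(B_{ω*}) = 1.7508 − 1 = 0.7508.

ω* = 1.7508, ρ_SOR = 0.7508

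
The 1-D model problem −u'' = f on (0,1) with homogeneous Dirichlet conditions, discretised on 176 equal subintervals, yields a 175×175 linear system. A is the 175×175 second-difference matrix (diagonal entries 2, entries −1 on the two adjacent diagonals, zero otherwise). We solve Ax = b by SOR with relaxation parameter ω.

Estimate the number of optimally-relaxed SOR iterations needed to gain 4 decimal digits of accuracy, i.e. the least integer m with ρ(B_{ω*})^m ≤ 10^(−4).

With n=175, ρ(Jacobi) = cos(π/176) = 0.9998407.
1 − cos²(π/176) = sin²(π/176) ⇒ √(1−ρ_J²) = sin(π/176) = 0.0178490.
[ω*] 2 ÷ (1 + 0.0178490) = 2 ÷ 1.0178490 = 1.9649280.
[ρ_SOR] ω* − 1 = 0.9649280.
4·ln10 = 9.21034; −ln(0.9649280) = 0.0357018; m = ⌈9.21034/0.0357018⌉ = ⌈257.980⌉ = 258.

m = 258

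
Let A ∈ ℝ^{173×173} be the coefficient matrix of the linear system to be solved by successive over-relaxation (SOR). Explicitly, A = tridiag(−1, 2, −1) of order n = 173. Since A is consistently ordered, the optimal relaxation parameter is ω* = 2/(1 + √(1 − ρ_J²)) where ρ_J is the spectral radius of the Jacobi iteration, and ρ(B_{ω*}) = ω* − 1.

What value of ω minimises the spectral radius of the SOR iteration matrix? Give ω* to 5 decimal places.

spectrum of D⁻¹(L+U) = {cos(kπ/174) : 1≤k≤173}; ρ_J = cos(π/174) = 0.99984.
√(1 − cos²(π/174)) = sin(π/174) ≈ 0.018054.
ω* = 2/(1+0.018054) = 1.96453
ρ_SOR = ω* − 1 = 1.96453 − 1 = 0.96453.

ω* = 1.96453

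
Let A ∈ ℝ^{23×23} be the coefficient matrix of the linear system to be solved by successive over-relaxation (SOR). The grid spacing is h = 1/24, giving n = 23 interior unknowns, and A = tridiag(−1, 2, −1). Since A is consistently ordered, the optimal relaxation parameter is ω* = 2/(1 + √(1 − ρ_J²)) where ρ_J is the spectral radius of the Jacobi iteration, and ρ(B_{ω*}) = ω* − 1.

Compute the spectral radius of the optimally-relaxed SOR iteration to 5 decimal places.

ρ_SOR = 0.76909

With n=23, ρ(Jacobi) = cos(π/24) = 0.99144.
√(1 − cos²(π/24)) = sin(π/24) ≈ 0.130526.
Then 2/(1+√(1−ρ_J²)) = 2/(1+0.130526); ω* = 2/1.130526 = 1.76909.
ρ(B_{ω*}) = ω*−1 = 0.76909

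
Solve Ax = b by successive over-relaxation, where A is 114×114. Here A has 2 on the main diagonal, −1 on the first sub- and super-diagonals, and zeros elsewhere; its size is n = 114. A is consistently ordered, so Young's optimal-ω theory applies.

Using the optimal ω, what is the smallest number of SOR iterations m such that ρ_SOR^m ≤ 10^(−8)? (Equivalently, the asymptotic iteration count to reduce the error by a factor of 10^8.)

n=114: λ(B_J) = 1 − λ(A)/2 = cos(kπ/115); k=1 gives ρ_J = 0.9996269.
1 − cos²(π/115) = sin²(π/115) ⇒ √(1−ρ_J²) = sin(π/115) = 0.0273148.
So ω* = 2/1.0273148 = 1.9468229 (Young).
ρ_SOR = ω* − 1 ≈ 0.9468229.
Need (0.9468229)^m ≤ 10^(−8): m ≥ 8·ln10/|ln 0.9468229| = 18.4207/0.0546432 = 337.109 ⇒ m = 338.

m = 338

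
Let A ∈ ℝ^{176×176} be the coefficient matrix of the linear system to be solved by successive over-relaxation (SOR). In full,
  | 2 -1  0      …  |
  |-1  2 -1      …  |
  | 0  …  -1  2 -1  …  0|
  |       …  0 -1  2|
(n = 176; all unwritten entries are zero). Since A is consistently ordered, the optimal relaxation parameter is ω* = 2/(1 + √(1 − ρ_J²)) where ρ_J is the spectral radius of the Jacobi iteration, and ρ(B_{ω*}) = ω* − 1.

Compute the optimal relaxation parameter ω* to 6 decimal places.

spectrum of D⁻¹(L+U) = {cos(kπ/177) : 1≤k≤176}; ρ_J = cos(π/177) = 0.999842.
1 − cos²(π/177) = sin²(π/177) ⇒ √(1−ρ_J²) = sin(π/177) = 0.0177482.
ω* = 2/(1 + 0.0177482) = 2/1.0177482 = 1.965123.
ρ_SOR = ω* − 1 ≈ 0.965123.

ω* = 1.965123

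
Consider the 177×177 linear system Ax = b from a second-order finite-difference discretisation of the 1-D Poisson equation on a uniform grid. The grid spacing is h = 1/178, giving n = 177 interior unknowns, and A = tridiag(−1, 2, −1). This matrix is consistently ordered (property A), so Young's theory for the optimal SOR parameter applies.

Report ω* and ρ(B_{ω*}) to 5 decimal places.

ω* = 1.96532, ρ_SOR = 0.96532

spectrum of D⁻¹(L+U) = {cos(kπ/178) : 1≤k≤177}; ρ_J = cos(π/178) = 0.99984.
1 − cos²(π/178) = sin²(π/178) ⇒ √(1−ρ_J²) = sin(π/178) = 0.017648.
ω* = 2/(1 + 0.017648) = 2/1.017648 = 1.96532.
Hence ρ(B_{ω*}) = 1.96532 − 1 = 0.96532.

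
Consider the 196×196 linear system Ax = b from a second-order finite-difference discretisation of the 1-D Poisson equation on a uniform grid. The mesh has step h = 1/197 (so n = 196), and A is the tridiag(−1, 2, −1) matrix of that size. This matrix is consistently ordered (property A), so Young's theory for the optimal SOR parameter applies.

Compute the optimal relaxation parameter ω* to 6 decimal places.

spectrum of D⁻¹(L+U) = {cos(kπ/197) : 1≤k≤196}; ρ_J = cos(π/197) = 0.999873.
√(1−ρ_J²) = |sin(π/197)| = 0.0159465
[ω*] 2 ÷ (1 + 0.0159465) = 2 ÷ 1.0159465 = 1.968608.
At ω = 1.968608 every |λ(B_ω)| = ω−1, so ρ_SOR = 0.968608.

ω* = 1.968608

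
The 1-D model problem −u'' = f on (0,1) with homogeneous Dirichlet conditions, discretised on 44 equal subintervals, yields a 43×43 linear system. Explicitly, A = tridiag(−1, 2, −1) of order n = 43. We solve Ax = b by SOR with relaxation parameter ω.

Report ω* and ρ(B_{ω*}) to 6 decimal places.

ω* = 1.866822, ρ_SOR = 0.866822

[ρ_J] n=43: ρ(B_J) = cos(π/(n+1)) = cos(π/44) = 0.997452.
√(1−ρ_J²) simplifies to sin(π/44) = 0.0713392.
Young: ω* = 2/(1+√(1−ρ_J²)) = 2/(1+0.0713392) = 2/1.0713392 = 1.866822.
and ρ(B_{ω*}) = 1.866822 − 1 = 0.866822.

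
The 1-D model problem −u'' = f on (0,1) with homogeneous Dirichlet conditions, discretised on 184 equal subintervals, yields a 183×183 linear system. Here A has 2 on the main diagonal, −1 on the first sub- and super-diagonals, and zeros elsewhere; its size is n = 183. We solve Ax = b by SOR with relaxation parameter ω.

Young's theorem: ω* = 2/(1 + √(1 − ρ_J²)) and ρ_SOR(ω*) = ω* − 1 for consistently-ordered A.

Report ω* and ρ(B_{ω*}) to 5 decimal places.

ω* = 1.96643, ρ_SOR = 0.96643

ρ_J = max_k |cos(kπ/184)| = cos(π/184) = 0.99985
√(1−ρ_J²) simplifies to sin(π/184) = 0.017073.
ω* = 2 / (1 + 0.017073) = 2 / 1.017073 ≈ 1.96643.
and ρ(B_{ω*}) = 1.96643 − 1 = 0.96643.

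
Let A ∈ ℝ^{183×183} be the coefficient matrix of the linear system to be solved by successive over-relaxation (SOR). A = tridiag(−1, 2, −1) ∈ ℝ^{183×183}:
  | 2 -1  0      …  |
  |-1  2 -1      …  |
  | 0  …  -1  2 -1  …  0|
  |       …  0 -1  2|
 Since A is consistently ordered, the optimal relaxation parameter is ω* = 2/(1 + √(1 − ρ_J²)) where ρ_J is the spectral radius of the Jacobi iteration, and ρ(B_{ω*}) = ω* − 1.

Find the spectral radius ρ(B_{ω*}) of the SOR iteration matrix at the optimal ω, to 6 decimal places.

n=183: λ(B_J) = 1 − λ(A)/2 = cos(kπ/184); k=1 gives ρ_J = 0.999854.
√(1−ρ_J²) simplifies to sin(π/184) = 0.0170730.
Then 2/(1+√(1−ρ_J²)) = 2/(1+0.0170730); ω* = 2/1.0170730 = 1.966427.
Hence ρ(B_{ω*}) = 1.966427 − 1 = 0.966427.

ρ_SOR = 0.966427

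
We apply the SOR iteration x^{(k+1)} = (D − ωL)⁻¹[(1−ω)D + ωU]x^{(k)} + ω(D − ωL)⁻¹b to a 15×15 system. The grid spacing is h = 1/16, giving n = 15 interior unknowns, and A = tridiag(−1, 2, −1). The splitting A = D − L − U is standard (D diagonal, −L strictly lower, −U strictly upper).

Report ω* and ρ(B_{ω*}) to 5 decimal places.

½·tridiag(1,0,1) at n=15: λ_k = cos(kπ/16); max |λ| at k=1 ⇒ ρ_J = cos(π/16) ≈ 0.98079.
√(1−ρ_J²) simplifies to sin(π/16) = 0.195090.
ω* = 2/(1+0.195090) = 1.67351
At ω = 1.67351 every |λ(B_ω)| = ω−1, so ρ_SOR = 0.67351.

ω* = 1.67351, ρ_SOR = 0.67351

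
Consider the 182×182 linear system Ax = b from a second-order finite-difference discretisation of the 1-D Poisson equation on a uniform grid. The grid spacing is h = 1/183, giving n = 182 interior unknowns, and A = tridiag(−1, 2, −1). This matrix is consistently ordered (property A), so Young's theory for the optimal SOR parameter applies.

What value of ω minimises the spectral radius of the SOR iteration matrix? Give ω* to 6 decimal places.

[ρ_J] n=182: ρ(B_J) = cos(π/(n+1)) = cos(π/183) = 0.999853.
root = sin(π/183) = 0.0171663  (since 1−cos² = sin²).
Then 2/(1+√(1−ρ_J²)) = 2/(1+0.0171663); ω* = 2/1.0171663 = 1.966247.
and ρ(B_{ω*}) = 1.966247 − 1 = 0.966247.

ω* = 1.966247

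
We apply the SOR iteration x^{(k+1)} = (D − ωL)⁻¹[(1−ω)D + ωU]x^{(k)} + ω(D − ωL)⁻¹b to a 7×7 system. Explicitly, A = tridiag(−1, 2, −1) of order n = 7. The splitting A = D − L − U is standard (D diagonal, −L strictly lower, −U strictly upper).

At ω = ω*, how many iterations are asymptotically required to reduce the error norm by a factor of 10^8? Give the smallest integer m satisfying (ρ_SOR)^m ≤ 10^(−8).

[ρ_J] n=7: ρ(B_J) = cos(π/(n+1)) = cos(π/8) = 0.9238795.
1 − cos²(π/8) = sin²(π/8) ⇒ √(1−ρ_J²) = sin(π/8) = 0.3826834.
Then 2/(1+√(1−ρ_J²)) = 2/(1+0.3826834); ω* = 2/1.3826834 = 1.4464627.
ρ(B_{ω*}) = ω*−1 = 0.4464627
ρ_SOR^m ≤ 10^(−8) ⇔ m ≥ 8·ln10/(−ln 0.4464627) = 18.4207/0.806399 = 22.843; m = ⌈22.843⌉ = 23.

m = 23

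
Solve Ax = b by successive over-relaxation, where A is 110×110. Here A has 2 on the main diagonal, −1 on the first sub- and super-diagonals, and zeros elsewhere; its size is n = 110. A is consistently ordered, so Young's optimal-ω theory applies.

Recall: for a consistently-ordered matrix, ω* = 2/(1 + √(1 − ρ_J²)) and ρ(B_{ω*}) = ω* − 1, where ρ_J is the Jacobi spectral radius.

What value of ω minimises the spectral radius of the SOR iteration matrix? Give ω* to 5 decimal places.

ω* = 1.94496

B_J for the 110×110 system has eigenvalues cos(kπ/111); ρ_J = cos(π/111) = 0.99960.
√(1 − cos²(π/111)) = sin(π/111) ≈ 0.028299.
ω* = 2/(1 + 0.028299) = 2/1.028299 = 1.94496.
ρ(B_{ω*}) = ω*−1 = 0.94496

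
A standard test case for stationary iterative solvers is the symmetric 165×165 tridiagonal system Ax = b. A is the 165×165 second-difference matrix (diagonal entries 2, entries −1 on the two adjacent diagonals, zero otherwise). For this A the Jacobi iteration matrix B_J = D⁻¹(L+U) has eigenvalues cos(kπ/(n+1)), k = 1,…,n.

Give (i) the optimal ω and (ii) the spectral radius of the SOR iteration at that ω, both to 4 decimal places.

ω* = 1.9629, ρ_SOR = 0.9629

½·tridiag(1,0,1) at n=165: λ_k = cos(kπ/166); max |λ| at k=1 ⇒ ρ_J = cos(π/166) ≈ 0.9998.
√(1−ρ_J²) simplifies to sin(π/166) = 0.01892.
ω* = 2/(1 + 0.01892) = 2/1.01892 = 1.9629.
At ω = 1.9629 every |λ(B_ω)| = ω−1, so ρ_SOR = 0.9629.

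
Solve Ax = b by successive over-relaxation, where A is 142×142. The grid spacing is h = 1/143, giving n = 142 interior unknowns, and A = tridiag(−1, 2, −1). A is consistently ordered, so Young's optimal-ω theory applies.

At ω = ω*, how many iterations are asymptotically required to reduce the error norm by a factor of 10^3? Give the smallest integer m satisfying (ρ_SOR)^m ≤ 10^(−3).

n=142: λ(B_J) = 1 − λ(A)/2 = cos(kπ/143); k=1 gives ρ_J = 0.9997587.
√(1−ρ_J²) simplifies to sin(π/143) = 0.0219674.
ω* = 2 / (1 + 0.0219674) = 2 / 1.0219674 ≈ 1.9570096.
ρ(B_{ω*}) = ω*−1 = 0.9570096
For 3 digits: m = 3·ln10 / (−ln 0.9570096) = 6.90776/0.0439419 = 157.202; round up → m = 158.

m = 158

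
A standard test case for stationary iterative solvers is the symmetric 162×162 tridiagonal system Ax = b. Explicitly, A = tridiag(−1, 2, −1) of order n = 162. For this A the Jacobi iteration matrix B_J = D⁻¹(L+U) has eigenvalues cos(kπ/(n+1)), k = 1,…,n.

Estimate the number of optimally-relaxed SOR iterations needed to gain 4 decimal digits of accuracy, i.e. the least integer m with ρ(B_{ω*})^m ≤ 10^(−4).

With n=162, ρ(Jacobi) = cos(π/163) = 0.9998143.
1 − cos²(π/163) = sin²(π/163) ⇒ √(1−ρ_J²) = sin(π/163) = 0.0192724.
ω* = 2 / (1 + 0.0192724) = 2 / 1.0192724 ≈ 1.9621840.
ρ_SOR = ω* − 1 = 1.9621840 − 1 = 0.9621840.
m ≥ 4·ln10 / (−ln 0.9621840) = 238.922; smallest integer m = 239.

m = 239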